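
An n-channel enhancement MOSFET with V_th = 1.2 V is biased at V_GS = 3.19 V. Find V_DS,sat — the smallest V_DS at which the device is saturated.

The boundary between triode and saturation is V_DS = V_GS − V_th = V_ov.
V_ov = 3.19 − 1.2 = 1.99 V.

V_DS,sat = 1.99 V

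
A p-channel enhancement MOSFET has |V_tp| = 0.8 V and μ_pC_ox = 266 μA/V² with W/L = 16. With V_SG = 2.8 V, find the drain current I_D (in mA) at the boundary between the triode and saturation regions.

At the boundary V_SD = V_ov = V_SG − |V_tp| = 2.8 − 0.8 = 2 V.
k_p = μ_pC_ox · (W/L) = 4.256 mA/V².
I_D = ½ k_p V_ov² = 0.5 × 4.256 × 2² = 8.51 mA.

I_D = 8.51 mA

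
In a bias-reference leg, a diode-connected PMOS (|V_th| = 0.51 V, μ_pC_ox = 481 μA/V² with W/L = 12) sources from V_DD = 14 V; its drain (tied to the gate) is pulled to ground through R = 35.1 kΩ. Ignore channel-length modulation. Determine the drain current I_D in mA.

With gate tied to drain, V_SG = V_SD ≥ V_SG − |V_th|, so the device is in saturation.
k_p = μ_pC_ox · (W/L) = 5.772 mA/V².
KCL at the drain: ½ k_p (V_SG − |V_th|)² = (V_DD − V_SG)/R.
Let x = V_SG − 0.51. Then 101 x² + x − 13.49 = 0, giving x = 0.36 V (positive root), so V_SG = 0.87 V.
I_D = (V_DD − V_SG)/R = (14 − 0.87) / 35.1 = 0.374 mA.

I_D = 0.374 mA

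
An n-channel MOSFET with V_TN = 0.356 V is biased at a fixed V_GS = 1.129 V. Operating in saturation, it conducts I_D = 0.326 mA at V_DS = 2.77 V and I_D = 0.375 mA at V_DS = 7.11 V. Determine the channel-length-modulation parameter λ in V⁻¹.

With V_GS fixed, I_D ∝ (1 + λ V_DS) in saturation, so I_D2/I_D1 = (1 + λ V_DS2)/(1 + λ V_DS1).
0.375/0.326 = 1.15 = (1 + 7.11 λ)/(1 + 2.77 λ).
Solving: λ (I_D1 V_DS2 − I_D2 V_DS1) = I_D2 − I_D1, so λ = (0.375 − 0.326) / (0.326 × 7.11 − 0.375 × 2.77) = 0.049 / 1.28 = 0.0383 V⁻¹.

λ = 0.0383 V⁻¹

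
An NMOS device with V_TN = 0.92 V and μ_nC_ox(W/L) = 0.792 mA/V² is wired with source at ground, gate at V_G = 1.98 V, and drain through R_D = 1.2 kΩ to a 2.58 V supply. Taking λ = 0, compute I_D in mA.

I_D = 0.445 mA

V_GS = V_G = 1.98 V, so V_ov = 1.98 − 0.92 = 1.06 V.
Assume saturation: I_D = ½ k_n V_ov² = 0.5 × 0.792 × 1.06² = 0.445 mA, giving V_DS = V_DD − I_D R_D = 2.58 − 0.445 × 1.2 = 2.05 V.
V_DS = 2.05 V ≥ V_ov = 1.06 V, confirming saturation.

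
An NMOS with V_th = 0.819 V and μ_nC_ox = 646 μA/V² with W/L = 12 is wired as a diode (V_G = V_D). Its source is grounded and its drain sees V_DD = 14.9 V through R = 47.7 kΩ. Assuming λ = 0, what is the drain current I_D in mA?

With gate tied to drain, V_GS = V_DS ≥ V_GS − V_th, so the device is in saturation.
k_n = μ_nC_ox · (W/L) = 7.752 mA/V².
KCL at the drain: ½ k_n (V_GS − V_th)² = (V_DD − V_GS)/R.
Let x = V_GS − 0.819. Then 185 x² + x − 14.08 = 0, giving x = 0.273 V (positive root), so V_GS = 1.09 V.
I_D = (V_DD − V_GS)/R = (14.9 − 1.09) / 47.7 = 0.289 mA.

I_D = 0.289 mA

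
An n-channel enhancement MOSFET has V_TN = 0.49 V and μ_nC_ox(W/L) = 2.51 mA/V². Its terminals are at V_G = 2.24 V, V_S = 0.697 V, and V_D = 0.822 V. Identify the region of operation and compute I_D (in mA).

V_GS = V_G − V_S = 2.24 − 0.697 = 1.54 V; V_DS = V_D − V_S = 0.822 − 0.697 = 0.125 V.
V_ov = V_GS − V_TN = 1.54 − 0.49 = 1.05 V.
Since V_DS = 0.125 V < V_ov = 1.05 V, the device is in the triode region.
I_D = k_n [V_ov · V_DS − ½ V_DS²] = 2.51 × [1.05 × 0.125 − 0.5 × 0.125²] = 0.311 mA.

Triode; I_D = 0.311 mA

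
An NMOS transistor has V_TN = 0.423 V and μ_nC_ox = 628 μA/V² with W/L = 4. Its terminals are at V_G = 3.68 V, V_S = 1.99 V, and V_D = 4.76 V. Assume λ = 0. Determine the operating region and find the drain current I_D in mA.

V_GS = V_G − V_S = 3.68 − 1.99 = 1.69 V; V_DS = V_D − V_S = 4.76 − 1.99 = 2.77 V.
k_n = μ_nC_ox · (W/L) = 2.512 mA/V².
V_ov = V_GS − V_TN = 1.69 − 0.423 = 1.27 V.
Since V_DS = 2.77 V ≥ V_ov = 1.27 V, the device is in saturation.
I_D = ½ k_n V_ov² = 0.5 × 2.512 × 1.27² = 2.02 mA.

Saturation; I_D = 2.02 mA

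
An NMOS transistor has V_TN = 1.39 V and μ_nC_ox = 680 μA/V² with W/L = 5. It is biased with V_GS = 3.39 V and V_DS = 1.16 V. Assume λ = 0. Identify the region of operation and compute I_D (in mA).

Triode; I_D = 5.60 mA

k_n = μ_nC_ox · (W/L) = 3.4 mA/V².
V_ov = V_GS − V_TN = 3.39 − 1.39 = 2 V.
Since V_DS = 1.16 V < V_ov = 2 V, the device is in the triode region.
I_D = k_n [V_ov · V_DS − ½ V_DS²] = 3.4 × [2 × 1.16 − 0.5 × 1.16²] = 5.6 mA.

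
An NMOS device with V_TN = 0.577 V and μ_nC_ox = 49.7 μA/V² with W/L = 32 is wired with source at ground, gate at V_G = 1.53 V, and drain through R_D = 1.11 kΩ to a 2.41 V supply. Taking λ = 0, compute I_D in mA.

V_GS = V_G = 1.53 V, so V_ov = 1.53 − 0.577 = 0.953 V.
k_n = μ_nC_ox · (W/L) = 1.59 mA/V².
Assume saturation: I_D = ½ k_n V_ov² = 0.5 × 1.59 × 0.953² = 0.722 mA, giving V_DS = V_DD − I_D R_D = 2.41 − 0.722 × 1.11 = 1.61 V.
V_DS = 1.61 V ≥ V_ov = 0.953 V, confirming saturation.

I_D = 0.722 mA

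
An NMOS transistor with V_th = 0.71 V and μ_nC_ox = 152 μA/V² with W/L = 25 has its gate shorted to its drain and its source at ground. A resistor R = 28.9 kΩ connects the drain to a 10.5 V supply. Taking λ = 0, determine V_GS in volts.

V_GS = 1.12 V

With gate tied to drain, V_GS = V_DS ≥ V_GS − V_th, so the device is in saturation.
k_n = μ_nC_ox · (W/L) = 3.8 mA/V².
KCL at the drain: ½ k_n (V_GS − V_th)² = (V_DD − V_GS)/R.
Let x = V_GS − 0.71. Then 54.9 x² + x − 9.79 = 0, giving x = 0.413 V (positive root), so V_GS = 1.12 V.
I_D = (V_DD − V_GS)/R = (10.5 − 1.12) / 28.9 = 0.324 mA.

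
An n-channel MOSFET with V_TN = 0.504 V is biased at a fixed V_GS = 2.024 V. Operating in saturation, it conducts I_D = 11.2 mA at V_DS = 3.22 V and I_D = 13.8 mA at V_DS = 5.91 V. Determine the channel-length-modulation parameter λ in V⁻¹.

With V_GS fixed, I_D ∝ (1 + λ V_DS) in saturation, so I_D2/I_D1 = (1 + λ V_DS2)/(1 + λ V_DS1).
13.8/11.2 = 1.232 = (1 + 5.91 λ)/(1 + 3.22 λ).
Solving: λ (I_D1 V_DS2 − I_D2 V_DS1) = I_D2 − I_D1, so λ = (13.8 − 11.2) / (11.2 × 5.91 − 13.8 × 3.22) = 2.6 / 21.8 = 0.12 V⁻¹.

λ = 0.120 V⁻¹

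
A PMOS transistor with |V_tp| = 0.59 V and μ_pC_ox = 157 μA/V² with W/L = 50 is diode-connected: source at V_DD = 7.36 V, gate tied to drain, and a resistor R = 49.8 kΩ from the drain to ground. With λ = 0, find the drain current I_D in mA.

With gate tied to drain, V_SG = V_SD ≥ V_SG − |V_tp|, so the device is in saturation.
k_p = μ_pC_ox · (W/L) = 7.85 mA/V².
KCL at the drain: ½ k_p (V_SG − |V_tp|)² = (V_DD − V_SG)/R.
Let x = V_SG − 0.59. Then 195 x² + x − 6.77 = 0, giving x = 0.184 V (positive root), so V_SG = 0.774 V.
I_D = (V_DD − V_SG)/R = (7.36 − 0.774) / 49.8 = 0.132 mA.

I_D = 0.132 mA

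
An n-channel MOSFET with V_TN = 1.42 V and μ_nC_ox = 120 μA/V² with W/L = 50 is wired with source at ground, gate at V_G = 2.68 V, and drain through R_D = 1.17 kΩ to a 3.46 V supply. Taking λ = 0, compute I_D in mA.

V_GS = V_G = 2.68 V, so V_ov = 2.68 − 1.42 = 1.26 V.
k_n = μ_nC_ox · (W/L) = 6 mA/V².
Assume saturation: I_D = ½ k_n V_ov² = 0.5 × 6 × 1.26² = 4.76 mA, giving V_DS = V_DD − I_D R_D = 3.46 − 4.76 × 1.17 = -2.11 V.
But -2.11 V < V_ov = 1.26 V, so the device is actually in triode.
In triode I_D = k_n[V_ov V_DS − ½ V_DS²] and I_D = (V_DD − V_DS)/R_D. Equating: 3.51 V_DS² − 9.845 V_DS + 3.46 = 0, giving V_DS = 0.412 V (the root below V_ov).
I_D = (3.46 − 0.412) / 1.17 = 2.61 mA.

I_D = 2.61 mA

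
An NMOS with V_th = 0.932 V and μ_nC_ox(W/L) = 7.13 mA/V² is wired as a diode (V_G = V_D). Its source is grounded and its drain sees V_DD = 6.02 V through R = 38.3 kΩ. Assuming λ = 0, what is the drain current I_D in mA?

I_D = 0.128 mA

With gate tied to drain, V_GS = V_DS ≥ V_GS − V_th, so the device is in saturation.
KCL at the drain: ½ k_n (V_GS − V_th)² = (V_DD − V_GS)/R.
Let x = V_GS − 0.932. Then 137 x² + x − 5.088 = 0, giving x = 0.189 V (positive root), so V_GS = 1.12 V.
I_D = (V_DD − V_GS)/R = (6.02 − 1.12) / 38.3 = 0.128 mA.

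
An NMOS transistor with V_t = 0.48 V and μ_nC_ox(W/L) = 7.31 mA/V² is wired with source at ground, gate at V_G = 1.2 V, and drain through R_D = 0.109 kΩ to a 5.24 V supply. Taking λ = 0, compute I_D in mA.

I_D = 1.89 mA

V_GS = V_G = 1.2 V, so V_ov = 1.2 − 0.48 = 0.72 V.
Assume saturation: I_D = ½ k_n V_ov² = 0.5 × 7.31 × 0.72² = 1.89 mA, giving V_DS = V_DD − I_D R_D = 5.24 − 1.89 × 0.109 = 5.03 V.
V_DS = 5.03 V ≥ V_ov = 0.72 V, confirming saturation.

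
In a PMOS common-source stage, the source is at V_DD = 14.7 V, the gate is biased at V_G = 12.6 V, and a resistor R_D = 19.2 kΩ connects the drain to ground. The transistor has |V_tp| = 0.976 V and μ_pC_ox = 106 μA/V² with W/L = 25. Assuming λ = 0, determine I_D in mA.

V_SG = V_DD − V_G = 14.7 − 12.6 = 2.1 V, so V_ov = 2.1 − 0.976 = 1.12 V.
k_p = μ_pC_ox · (W/L) = 2.65 mA/V².
Assume saturation: I_D = ½ k_p V_ov² = 0.5 × 2.65 × 1.12² = 1.67 mA, giving V_SD = V_DD − I_D R_D = 14.7 − 1.67 × 19.2 = -17.4 V.
But -17.4 V < V_ov = 1.12 V, so the device is actually in triode.
In triode I_D = k_p[V_ov V_SD − ½ V_SD²] and I_D = (V_DD − V_SD)/R_D. Equating: 25.4 V_SD² − 58.19 V_SD + 14.7 = 0, giving V_SD = 0.289 V (the root below V_ov).
I_D = (14.7 − 0.289) / 19.2 = 0.751 mA.

I_D = 0.751 mA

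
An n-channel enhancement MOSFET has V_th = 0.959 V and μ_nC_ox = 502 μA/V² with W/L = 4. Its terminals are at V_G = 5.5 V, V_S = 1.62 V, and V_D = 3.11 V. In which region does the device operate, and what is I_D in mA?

Triode; I_D = 6.51 mA

V_GS = V_G − V_S = 5.5 − 1.62 = 3.88 V; V_DS = V_D − V_S = 3.11 − 1.62 = 1.49 V.
k_n = μ_nC_ox · (W/L) = 2.008 mA/V².
V_ov = V_GS − V_th = 3.88 − 0.959 = 2.92 V.
Since V_DS = 1.49 V < V_ov = 2.92 V, the device is in the triode region.
I_D = k_n [V_ov · V_DS − ½ V_DS²] = 2.008 × [2.92 × 1.49 − 0.5 × 1.49²] = 6.51 mA.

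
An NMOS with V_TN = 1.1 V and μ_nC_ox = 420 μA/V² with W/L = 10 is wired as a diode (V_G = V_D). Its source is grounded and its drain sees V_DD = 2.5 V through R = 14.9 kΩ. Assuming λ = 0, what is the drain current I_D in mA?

I_D = 0.0808 mA

With gate tied to drain, V_GS = V_DS ≥ V_GS − V_TN, so the device is in saturation.
k_n = μ_nC_ox · (W/L) = 4.2 mA/V².
KCL at the drain: ½ k_n (V_GS − V_TN)² = (V_DD − V_GS)/R.
Let x = V_GS − 1.1. Then 31.3 x² + x − 1.4 = 0, giving x = 0.196 V (positive root), so V_GS = 1.3 V.
I_D = (V_DD − V_GS)/R = (2.5 − 1.3) / 14.9 = 0.0808 mA.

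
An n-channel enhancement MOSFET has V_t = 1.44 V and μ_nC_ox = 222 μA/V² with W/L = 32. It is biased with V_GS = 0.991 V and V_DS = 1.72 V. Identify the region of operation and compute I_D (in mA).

Cutoff; I_D = 0 mA

V_GS = 0.991 V < V_t = 1.44 V, so the transistor is in cutoff.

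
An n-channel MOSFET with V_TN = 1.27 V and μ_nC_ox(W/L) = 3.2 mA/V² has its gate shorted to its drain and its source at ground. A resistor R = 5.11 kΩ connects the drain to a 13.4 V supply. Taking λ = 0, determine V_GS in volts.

V_GS = 2.43 V

With gate tied to drain, V_GS = V_DS ≥ V_GS − V_TN, so the device is in saturation.
KCL at the drain: ½ k_n (V_GS − V_TN)² = (V_DD − V_GS)/R.
Let x = V_GS − 1.27. Then 8.18 x² + x − 12.13 = 0, giving x = 1.16 V (positive root), so V_GS = 2.43 V.
I_D = (V_DD − V_GS)/R = (13.4 − 2.43) / 5.11 = 2.15 mA.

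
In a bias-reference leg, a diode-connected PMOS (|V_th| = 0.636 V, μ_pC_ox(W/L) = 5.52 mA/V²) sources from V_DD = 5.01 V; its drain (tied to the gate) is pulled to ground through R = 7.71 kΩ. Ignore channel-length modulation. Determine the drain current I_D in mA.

I_D = 0.511 mA

With gate tied to drain, V_SG = V_SD ≥ V_SG − |V_th|, so the device is in saturation.
KCL at the drain: ½ k_p (V_SG − |V_th|)² = (V_DD − V_SG)/R.
Let x = V_SG − 0.636. Then 21.3 x² + x − 4.374 = 0, giving x = 0.43 V (positive root), so V_SG = 1.07 V.
I_D = (V_DD − V_SG)/R = (5.01 − 1.07) / 7.71 = 0.511 mA.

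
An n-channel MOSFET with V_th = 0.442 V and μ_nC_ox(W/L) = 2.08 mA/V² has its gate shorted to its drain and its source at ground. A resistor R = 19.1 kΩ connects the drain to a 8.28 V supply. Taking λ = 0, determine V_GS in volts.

With gate tied to drain, V_GS = V_DS ≥ V_GS − V_th, so the device is in saturation.
KCL at the drain: ½ k_n (V_GS − V_th)² = (V_DD − V_GS)/R.
Let x = V_GS − 0.442. Then 19.9 x² + x − 7.838 = 0, giving x = 0.603 V (positive root), so V_GS = 1.05 V.
I_D = (V_DD − V_GS)/R = (8.28 − 1.05) / 19.1 = 0.379 mA.

V_GS = 1.05 V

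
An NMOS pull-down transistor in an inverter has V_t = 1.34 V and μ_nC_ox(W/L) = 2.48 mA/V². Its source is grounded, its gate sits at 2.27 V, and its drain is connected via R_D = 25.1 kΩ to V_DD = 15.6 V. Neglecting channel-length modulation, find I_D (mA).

I_D = 0.609 mA

V_GS = V_G = 2.27 V, so V_ov = 2.27 − 1.34 = 0.93 V.
Assume saturation: I_D = ½ k_n V_ov² = 0.5 × 2.48 × 0.93² = 1.07 mA, giving V_DS = V_DD − I_D R_D = 15.6 − 1.07 × 25.1 = -11.3 V.
But -11.3 V < V_ov = 0.93 V, so the device is actually in triode.
In triode I_D = k_n[V_ov V_DS − ½ V_DS²] and I_D = (V_DD − V_DS)/R_D. Equating: 31.1 V_DS² − 58.89 V_DS + 15.6 = 0, giving V_DS = 0.319 V (the root below V_ov).
I_D = (15.6 − 0.319) / 25.1 = 0.609 mA.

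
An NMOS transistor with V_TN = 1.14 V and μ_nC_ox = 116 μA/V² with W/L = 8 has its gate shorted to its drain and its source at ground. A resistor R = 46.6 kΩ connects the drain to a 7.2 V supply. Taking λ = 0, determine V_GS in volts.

V_GS = 1.65 V

With gate tied to drain, V_GS = V_DS ≥ V_GS − V_TN, so the device is in saturation.
k_n = μ_nC_ox · (W/L) = 0.928 mA/V².
KCL at the drain: ½ k_n (V_GS − V_TN)² = (V_DD − V_GS)/R.
Let x = V_GS − 1.14. Then 21.6 x² + x − 6.06 = 0, giving x = 0.507 V (positive root), so V_GS = 1.65 V.
I_D = (V_DD − V_GS)/R = (7.2 − 1.65) / 46.6 = 0.119 mA.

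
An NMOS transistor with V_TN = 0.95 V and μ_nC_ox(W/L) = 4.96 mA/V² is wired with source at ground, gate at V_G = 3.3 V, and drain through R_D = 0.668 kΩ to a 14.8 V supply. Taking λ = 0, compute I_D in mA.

V_GS = V_G = 3.3 V, so V_ov = 3.3 − 0.95 = 2.35 V.
Assume saturation: I_D = ½ k_n V_ov² = 0.5 × 4.96 × 2.35² = 13.7 mA, giving V_DS = V_DD − I_D R_D = 14.8 − 13.7 × 0.668 = 5.65 V.
V_DS = 5.65 V ≥ V_ov = 2.35 V, confirming saturation.

I_D = 13.7 mA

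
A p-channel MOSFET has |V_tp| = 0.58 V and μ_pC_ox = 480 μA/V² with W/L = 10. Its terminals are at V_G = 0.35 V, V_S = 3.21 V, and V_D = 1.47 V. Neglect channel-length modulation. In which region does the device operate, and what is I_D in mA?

Triode; I_D = 11.8 mA

V_SG = V_S − V_G = 3.21 − 0.35 = 2.86 V; V_SD = V_S − V_D = 3.21 − 1.47 = 1.74 V.
k_p = μ_pC_ox · (W/L) = 4.8 mA/V².
V_ov = V_SG − |V_tp| = 2.86 − 0.58 = 2.28 V.
Since V_SD = 1.74 V < V_ov = 2.28 V, the device is in the triode region.
I_D = k_p [V_ov · V_SD − ½ V_SD²] = 4.8 × [2.28 × 1.74 − 0.5 × 1.74²] = 11.8 mA.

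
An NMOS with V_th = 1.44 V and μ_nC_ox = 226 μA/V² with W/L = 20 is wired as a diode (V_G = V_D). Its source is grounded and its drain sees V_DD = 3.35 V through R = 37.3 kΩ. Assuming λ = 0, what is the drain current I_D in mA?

I_D = 0.0473 mA

With gate tied to drain, V_GS = V_DS ≥ V_GS − V_th, so the device is in saturation.
k_n = μ_nC_ox · (W/L) = 4.52 mA/V².
KCL at the drain: ½ k_n (V_GS − V_th)² = (V_DD − V_GS)/R.
Let x = V_GS − 1.44. Then 84.3 x² + x − 1.91 = 0, giving x = 0.145 V (positive root), so V_GS = 1.58 V.
I_D = (V_DD − V_GS)/R = (3.35 − 1.58) / 37.3 = 0.0473 mA.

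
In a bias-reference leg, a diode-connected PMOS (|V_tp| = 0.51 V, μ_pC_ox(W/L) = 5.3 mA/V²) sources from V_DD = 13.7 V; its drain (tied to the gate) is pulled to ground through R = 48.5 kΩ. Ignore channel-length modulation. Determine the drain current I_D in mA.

I_D = 0.265 mA

With gate tied to drain, V_SG = V_SD ≥ V_SG − |V_tp|, so the device is in saturation.
KCL at the drain: ½ k_p (V_SG − |V_tp|)² = (V_DD − V_SG)/R.
Let x = V_SG − 0.51. Then 129 x² + x − 13.19 = 0, giving x = 0.316 V (positive root), so V_SG = 0.826 V.
I_D = (V_DD − V_SG)/R = (13.7 − 0.826) / 48.5 = 0.265 mA.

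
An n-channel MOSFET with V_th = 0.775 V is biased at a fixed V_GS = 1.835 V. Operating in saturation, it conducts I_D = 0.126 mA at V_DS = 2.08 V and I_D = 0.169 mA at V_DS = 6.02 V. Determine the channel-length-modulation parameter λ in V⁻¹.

With V_GS fixed, I_D ∝ (1 + λ V_DS) in saturation, so I_D2/I_D1 = (1 + λ V_DS2)/(1 + λ V_DS1).
0.169/0.126 = 1.341 = (1 + 6.02 λ)/(1 + 2.08 λ).
Solving: λ (I_D1 V_DS2 − I_D2 V_DS1) = I_D2 − I_D1, so λ = (0.169 − 0.126) / (0.126 × 6.02 − 0.169 × 2.08) = 0.043 / 0.407 = 0.106 V⁻¹.

λ = 0.106 V⁻¹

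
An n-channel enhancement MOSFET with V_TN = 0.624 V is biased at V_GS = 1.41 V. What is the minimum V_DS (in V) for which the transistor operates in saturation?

V_DS,sat = 0.786 V

The boundary between triode and saturation is V_DS = V_GS − V_TN = V_ov.
V_ov = 1.41 − 0.624 = 0.786 V.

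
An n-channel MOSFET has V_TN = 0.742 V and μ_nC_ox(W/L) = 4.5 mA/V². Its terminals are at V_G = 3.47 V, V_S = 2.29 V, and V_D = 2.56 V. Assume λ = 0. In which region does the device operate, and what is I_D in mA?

Triode; I_D = 0.368 mA

V_GS = V_G − V_S = 3.47 − 2.29 = 1.18 V; V_DS = V_D − V_S = 2.56 − 2.29 = 0.27 V.
V_ov = V_GS − V_TN = 1.18 − 0.742 = 0.438 V.
Since V_DS = 0.27 V < V_ov = 0.438 V, the device is in the triode region.
I_D = k_n [V_ov · V_DS − ½ V_DS²] = 4.5 × [0.438 × 0.27 − 0.5 × 0.27²] = 0.368 mA.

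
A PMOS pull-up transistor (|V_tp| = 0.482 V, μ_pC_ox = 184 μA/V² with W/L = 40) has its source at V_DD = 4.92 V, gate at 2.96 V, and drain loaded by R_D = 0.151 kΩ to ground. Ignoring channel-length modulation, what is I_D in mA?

I_D = 8.04 mA

V_SG = V_DD − V_G = 4.92 − 2.96 = 1.96 V, so V_ov = 1.96 − 0.482 = 1.48 V.
k_p = μ_pC_ox · (W/L) = 7.36 mA/V².
Assume saturation: I_D = ½ k_p V_ov² = 0.5 × 7.36 × 1.48² = 8.04 mA, giving V_SD = V_DD − I_D R_D = 4.92 − 8.04 × 0.151 = 3.71 V.
V_SD = 3.71 V ≥ V_ov = 1.48 V, confirming saturation.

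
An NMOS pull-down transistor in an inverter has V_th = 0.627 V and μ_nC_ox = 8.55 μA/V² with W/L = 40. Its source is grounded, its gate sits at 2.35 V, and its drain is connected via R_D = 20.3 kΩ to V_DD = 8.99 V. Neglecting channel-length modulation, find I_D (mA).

I_D = 0.398 mA

V_GS = V_G = 2.35 V, so V_ov = 2.35 − 0.627 = 1.72 V.
k_n = μ_nC_ox · (W/L) = 0.342 mA/V².
Assume saturation: I_D = ½ k_n V_ov² = 0.5 × 0.342 × 1.72² = 0.508 mA, giving V_DS = V_DD − I_D R_D = 8.99 − 0.508 × 20.3 = -1.32 V.
But -1.32 V < V_ov = 1.72 V, so the device is actually in triode.
In triode I_D = k_n[V_ov V_DS − ½ V_DS²] and I_D = (V_DD − V_DS)/R_D. Equating: 3.47 V_DS² − 12.96 V_DS + 8.99 = 0, giving V_DS = 0.92 V (the root below V_ov).
I_D = (8.99 − 0.92) / 20.3 = 0.398 mA.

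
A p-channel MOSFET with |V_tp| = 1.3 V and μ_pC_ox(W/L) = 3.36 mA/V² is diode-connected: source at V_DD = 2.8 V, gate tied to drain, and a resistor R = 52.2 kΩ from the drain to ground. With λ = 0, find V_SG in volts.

With gate tied to drain, V_SG = V_SD ≥ V_SG − |V_tp|, so the device is in saturation.
KCL at the drain: ½ k_p (V_SG − |V_tp|)² = (V_DD − V_SG)/R.
Let x = V_SG − 1.3. Then 87.7 x² + x − 1.5 = 0, giving x = 0.125 V (positive root), so V_SG = 1.43 V.
I_D = (V_DD − V_SG)/R = (2.8 − 1.43) / 52.2 = 0.0263 mA.

V_SG = 1.43 V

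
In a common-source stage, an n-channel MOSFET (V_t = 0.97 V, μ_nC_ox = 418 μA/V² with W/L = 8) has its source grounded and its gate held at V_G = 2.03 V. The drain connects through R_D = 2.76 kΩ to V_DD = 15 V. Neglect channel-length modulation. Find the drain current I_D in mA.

I_D = 1.88 mA

V_GS = V_G = 2.03 V, so V_ov = 2.03 − 0.97 = 1.06 V.
k_n = μ_nC_ox · (W/L) = 3.344 mA/V².
Assume saturation: I_D = ½ k_n V_ov² = 0.5 × 3.344 × 1.06² = 1.88 mA, giving V_DS = V_DD − I_D R_D = 15 − 1.88 × 2.76 = 9.81 V.
V_DS = 9.81 V ≥ V_ov = 1.06 V, confirming saturation.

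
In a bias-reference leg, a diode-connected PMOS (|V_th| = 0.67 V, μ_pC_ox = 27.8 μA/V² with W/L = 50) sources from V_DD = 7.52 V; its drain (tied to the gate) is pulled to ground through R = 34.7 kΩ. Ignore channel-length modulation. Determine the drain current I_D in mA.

I_D = 0.183 mA

With gate tied to drain, V_SG = V_SD ≥ V_SG − |V_th|, so the device is in saturation.
k_p = μ_pC_ox · (W/L) = 1.39 mA/V².
KCL at the drain: ½ k_p (V_SG − |V_th|)² = (V_DD − V_SG)/R.
Let x = V_SG − 0.67. Then 24.1 x² + x − 6.85 = 0, giving x = 0.513 V (positive root), so V_SG = 1.18 V.
I_D = (V_DD − V_SG)/R = (7.52 − 1.18) / 34.7 = 0.183 mA.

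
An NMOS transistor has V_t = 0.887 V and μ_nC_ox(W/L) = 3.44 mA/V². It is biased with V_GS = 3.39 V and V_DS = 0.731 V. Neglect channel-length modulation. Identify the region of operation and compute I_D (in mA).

Triode; I_D = 5.38 mA

V_ov = V_GS − V_t = 3.39 − 0.887 = 2.5 V.
Since V_DS = 0.731 V < V_ov = 2.5 V, the device is in the triode region.
I_D = k_n [V_ov · V_DS − ½ V_DS²] = 3.44 × [2.5 × 0.731 − 0.5 × 0.731²] = 5.38 mA.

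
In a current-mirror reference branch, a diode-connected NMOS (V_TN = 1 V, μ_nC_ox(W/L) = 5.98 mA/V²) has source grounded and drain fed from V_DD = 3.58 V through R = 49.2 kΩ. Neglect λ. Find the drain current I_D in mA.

I_D = 0.0498 mA

With gate tied to drain, V_GS = V_DS ≥ V_GS − V_TN, so the device is in saturation.
KCL at the drain: ½ k_n (V_GS − V_TN)² = (V_DD − V_GS)/R.
Let x = V_GS − 1. Then 147 x² + x − 2.58 = 0, giving x = 0.129 V (positive root), so V_GS = 1.13 V.
I_D = (V_DD − V_GS)/R = (3.58 − 1.13) / 49.2 = 0.0498 mA.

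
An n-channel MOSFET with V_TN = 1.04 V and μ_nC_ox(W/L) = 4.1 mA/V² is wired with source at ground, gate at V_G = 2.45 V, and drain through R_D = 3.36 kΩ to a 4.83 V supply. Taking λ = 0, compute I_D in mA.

I_D = 1.36 mA

V_GS = V_G = 2.45 V, so V_ov = 2.45 − 1.04 = 1.41 V.
Assume saturation: I_D = ½ k_n V_ov² = 0.5 × 4.1 × 1.41² = 4.08 mA, giving V_DS = V_DD − I_D R_D = 4.83 − 4.08 × 3.36 = -8.86 V.
But -8.86 V < V_ov = 1.41 V, so the device is actually in triode.
In triode I_D = k_n[V_ov V_DS − ½ V_DS²] and I_D = (V_DD − V_DS)/R_D. Equating: 6.89 V_DS² − 20.42 V_DS + 4.83 = 0, giving V_DS = 0.259 V (the root below V_ov).
I_D = (4.83 − 0.259) / 3.36 = 1.36 mA.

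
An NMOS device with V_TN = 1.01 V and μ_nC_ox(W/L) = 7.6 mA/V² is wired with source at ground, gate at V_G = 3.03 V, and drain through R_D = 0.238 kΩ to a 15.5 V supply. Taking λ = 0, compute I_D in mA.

I_D = 15.5 mA

V_GS = V_G = 3.03 V, so V_ov = 3.03 − 1.01 = 2.02 V.
Assume saturation: I_D = ½ k_n V_ov² = 0.5 × 7.6 × 2.02² = 15.5 mA, giving V_DS = V_DD − I_D R_D = 15.5 − 15.5 × 0.238 = 11.8 V.
V_DS = 11.8 V ≥ V_ov = 2.02 V, confirming saturation.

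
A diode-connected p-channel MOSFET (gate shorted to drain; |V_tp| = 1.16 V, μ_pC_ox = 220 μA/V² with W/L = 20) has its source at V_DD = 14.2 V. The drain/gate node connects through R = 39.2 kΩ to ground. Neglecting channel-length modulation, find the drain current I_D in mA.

I_D = 0.323 mA

With gate tied to drain, V_SG = V_SD ≥ V_SG − |V_tp|, so the device is in saturation.
k_p = μ_pC_ox · (W/L) = 4.4 mA/V².
KCL at the drain: ½ k_p (V_SG − |V_tp|)² = (V_DD − V_SG)/R.
Let x = V_SG − 1.16. Then 86.2 x² + x − 13.04 = 0, giving x = 0.383 V (positive root), so V_SG = 1.54 V.
I_D = (V_DD − V_SG)/R = (14.2 − 1.54) / 39.2 = 0.323 mA.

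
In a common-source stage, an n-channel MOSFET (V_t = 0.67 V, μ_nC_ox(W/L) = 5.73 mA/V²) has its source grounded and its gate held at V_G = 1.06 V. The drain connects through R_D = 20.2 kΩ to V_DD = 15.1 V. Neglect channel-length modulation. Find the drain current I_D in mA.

I_D = 0.436 mA

V_GS = V_G = 1.06 V, so V_ov = 1.06 − 0.67 = 0.39 V.
Assume saturation: I_D = ½ k_n V_ov² = 0.5 × 5.73 × 0.39² = 0.436 mA, giving V_DS = V_DD − I_D R_D = 15.1 − 0.436 × 20.2 = 6.3 V.
V_DS = 6.3 V ≥ V_ov = 0.39 V, confirming saturation.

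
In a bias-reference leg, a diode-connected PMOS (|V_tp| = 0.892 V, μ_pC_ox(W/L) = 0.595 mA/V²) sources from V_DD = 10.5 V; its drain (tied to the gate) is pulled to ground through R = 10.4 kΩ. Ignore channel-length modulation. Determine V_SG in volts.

With gate tied to drain, V_SG = V_SD ≥ V_SG − |V_tp|, so the device is in saturation.
KCL at the drain: ½ k_p (V_SG − |V_tp|)² = (V_DD − V_SG)/R.
Let x = V_SG − 0.892. Then 3.09 x² + x − 9.608 = 0, giving x = 1.61 V (positive root), so V_SG = 2.5 V.
I_D = (V_DD − V_SG)/R = (10.5 − 2.5) / 10.4 = 0.769 mA.

V_SG = 2.50 V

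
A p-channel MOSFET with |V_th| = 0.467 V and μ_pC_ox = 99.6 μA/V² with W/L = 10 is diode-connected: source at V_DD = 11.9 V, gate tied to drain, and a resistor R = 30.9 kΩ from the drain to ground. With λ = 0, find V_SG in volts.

With gate tied to drain, V_SG = V_SD ≥ V_SG − |V_th|, so the device is in saturation.
k_p = μ_pC_ox · (W/L) = 0.996 mA/V².
KCL at the drain: ½ k_p (V_SG − |V_th|)² = (V_DD − V_SG)/R.
Let x = V_SG − 0.467. Then 15.4 x² + x − 11.43 = 0, giving x = 0.83 V (positive root), so V_SG = 1.3 V.
I_D = (V_DD − V_SG)/R = (11.9 − 1.3) / 30.9 = 0.343 mA.

V_SG = 1.30 V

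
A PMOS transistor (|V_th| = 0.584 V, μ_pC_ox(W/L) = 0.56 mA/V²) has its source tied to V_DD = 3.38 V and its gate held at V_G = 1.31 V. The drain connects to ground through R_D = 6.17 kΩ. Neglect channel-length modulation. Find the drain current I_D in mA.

I_D = 0.437 mA

V_SG = V_DD − V_G = 3.38 − 1.31 = 2.07 V, so V_ov = 2.07 − 0.584 = 1.49 V.
Assume saturation: I_D = ½ k_p V_ov² = 0.5 × 0.56 × 1.49² = 0.618 mA, giving V_SD = V_DD − I_D R_D = 3.38 − 0.618 × 6.17 = -0.435 V.
But -0.435 V < V_ov = 1.49 V, so the device is actually in triode.
In triode I_D = k_p[V_ov V_SD − ½ V_SD²] and I_D = (V_DD − V_SD)/R_D. Equating: 1.73 V_SD² − 6.134 V_SD + 3.38 = 0, giving V_SD = 0.682 V (the root below V_ov).
I_D = (3.38 − 0.682) / 6.17 = 0.437 mA.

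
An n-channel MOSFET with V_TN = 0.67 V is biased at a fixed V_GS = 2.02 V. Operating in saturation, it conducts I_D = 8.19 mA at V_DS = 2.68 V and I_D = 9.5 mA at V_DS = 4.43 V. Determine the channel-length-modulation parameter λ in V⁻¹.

With V_GS fixed, I_D ∝ (1 + λ V_DS) in saturation, so I_D2/I_D1 = (1 + λ V_DS2)/(1 + λ V_DS1).
9.5/8.19 = 1.16 = (1 + 4.43 λ)/(1 + 2.68 λ).
Solving: λ (I_D1 V_DS2 − I_D2 V_DS1) = I_D2 − I_D1, so λ = (9.5 − 8.19) / (8.19 × 4.43 − 9.5 × 2.68) = 1.31 / 10.8 = 0.121 V⁻¹.

λ = 0.121 V⁻¹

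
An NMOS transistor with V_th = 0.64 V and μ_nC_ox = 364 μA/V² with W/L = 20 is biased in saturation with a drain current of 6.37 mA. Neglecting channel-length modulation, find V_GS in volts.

V_GS = 1.96 V

k_n = μ_nC_ox · (W/L) = 7.28 mA/V².
In saturation I_D = ½ k_n (V_GS − V_th)², so V_GS − V_th = √(2 I_D / k_n) = √(2 × 6.37 / 7.28) = 1.32 V.
V_GS = 0.64 + 1.32 = 1.96 V.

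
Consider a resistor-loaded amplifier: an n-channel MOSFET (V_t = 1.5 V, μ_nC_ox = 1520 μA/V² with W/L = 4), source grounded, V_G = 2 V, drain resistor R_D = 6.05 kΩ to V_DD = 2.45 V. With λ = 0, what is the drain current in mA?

I_D = 0.381 mA

V_GS = V_G = 2 V, so V_ov = 2 − 1.5 = 0.5 V.
k_n = μ_nC_ox · (W/L) = 6.08 mA/V².
Assume saturation: I_D = ½ k_n V_ov² = 0.5 × 6.08 × 0.5² = 0.76 mA, giving V_DS = V_DD − I_D R_D = 2.45 − 0.76 × 6.05 = -2.15 V.
But -2.15 V < V_ov = 0.5 V, so the device is actually in triode.
In triode I_D = k_n[V_ov V_DS − ½ V_DS²] and I_D = (V_DD − V_DS)/R_D. Equating: 18.4 V_DS² − 19.39 V_DS + 2.45 = 0, giving V_DS = 0.147 V (the root below V_ov).
I_D = (2.45 − 0.147) / 6.05 = 0.381 mA.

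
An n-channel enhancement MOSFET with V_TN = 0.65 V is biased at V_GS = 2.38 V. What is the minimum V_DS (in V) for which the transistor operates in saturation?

V_DS,sat = 1.73 V

The boundary between triode and saturation is V_DS = V_GS − V_TN = V_ov.
V_ov = 2.38 − 0.65 = 1.73 V.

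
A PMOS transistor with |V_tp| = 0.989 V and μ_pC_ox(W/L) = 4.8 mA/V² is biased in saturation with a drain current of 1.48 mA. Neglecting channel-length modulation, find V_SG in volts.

In saturation I_D = ½ k_p (V_SG − |V_tp|)², so V_SG − |V_tp| = √(2 I_D / k_p) = √(2 × 1.48 / 4.8) = 0.785 V.
V_SG = 0.989 + 0.785 = 1.77 V.

V_SG = 1.77 V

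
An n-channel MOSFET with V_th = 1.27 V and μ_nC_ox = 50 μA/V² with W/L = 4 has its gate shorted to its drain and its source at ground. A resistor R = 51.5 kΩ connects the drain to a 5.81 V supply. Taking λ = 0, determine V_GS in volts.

With gate tied to drain, V_GS = V_DS ≥ V_GS − V_th, so the device is in saturation.
k_n = μ_nC_ox · (W/L) = 0.2 mA/V².
KCL at the drain: ½ k_n (V_GS − V_th)² = (V_DD − V_GS)/R.
Let x = V_GS − 1.27. Then 5.15 x² + x − 4.54 = 0, giving x = 0.847 V (positive root), so V_GS = 2.12 V.
I_D = (V_DD − V_GS)/R = (5.81 − 2.12) / 51.5 = 0.0717 mA.

V_GS = 2.12 V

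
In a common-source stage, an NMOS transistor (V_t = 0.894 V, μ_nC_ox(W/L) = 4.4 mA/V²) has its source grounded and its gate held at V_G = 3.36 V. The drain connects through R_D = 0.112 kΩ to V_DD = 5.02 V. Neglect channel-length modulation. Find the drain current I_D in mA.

V_GS = V_G = 3.36 V, so V_ov = 3.36 − 0.894 = 2.47 V.
Assume saturation: I_D = ½ k_n V_ov² = 0.5 × 4.4 × 2.47² = 13.4 mA, giving V_DS = V_DD − I_D R_D = 5.02 − 13.4 × 0.112 = 3.52 V.
V_DS = 3.52 V ≥ V_ov = 2.47 V, confirming saturation.

I_D = 13.4 mA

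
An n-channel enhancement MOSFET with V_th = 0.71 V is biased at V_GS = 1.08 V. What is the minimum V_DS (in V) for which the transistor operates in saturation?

The boundary between triode and saturation is V_DS = V_GS − V_th = V_ov.
V_ov = 1.08 − 0.71 = 0.37 V.

V_DS,sat = 0.370 V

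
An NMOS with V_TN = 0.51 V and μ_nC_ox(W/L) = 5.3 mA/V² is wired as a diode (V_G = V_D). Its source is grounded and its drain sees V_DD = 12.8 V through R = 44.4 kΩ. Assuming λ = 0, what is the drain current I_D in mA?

With gate tied to drain, V_GS = V_DS ≥ V_GS − V_TN, so the device is in saturation.
KCL at the drain: ½ k_n (V_GS − V_TN)² = (V_DD − V_GS)/R.
Let x = V_GS − 0.51. Then 118 x² + x − 12.29 = 0, giving x = 0.319 V (positive root), so V_GS = 0.829 V.
I_D = (V_DD − V_GS)/R = (12.8 − 0.829) / 44.4 = 0.27 mA.

I_D = 0.270 mA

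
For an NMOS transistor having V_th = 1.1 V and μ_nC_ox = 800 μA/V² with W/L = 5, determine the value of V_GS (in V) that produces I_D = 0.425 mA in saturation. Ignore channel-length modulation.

k_n = μ_nC_ox · (W/L) = 4 mA/V².
In saturation I_D = ½ k_n (V_GS − V_th)², so V_GS − V_th = √(2 I_D / k_n) = √(2 × 0.425 / 4) = 0.461 V.
V_GS = 1.1 + 0.461 = 1.56 V.

V_GS = 1.56 V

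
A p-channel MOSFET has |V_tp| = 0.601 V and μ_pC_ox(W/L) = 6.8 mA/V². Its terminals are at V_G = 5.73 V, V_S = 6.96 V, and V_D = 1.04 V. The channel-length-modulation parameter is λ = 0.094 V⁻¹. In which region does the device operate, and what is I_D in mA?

V_SG = V_S − V_G = 6.96 − 5.73 = 1.23 V; V_SD = V_S − V_D = 6.96 − 1.04 = 5.92 V.
V_ov = V_SG − |V_tp| = 1.23 − 0.601 = 0.629 V.
Since V_SD = 5.92 V ≥ V_ov = 0.629 V, the device is in saturation.
I_D = ½ k_p V_ov² (1 + λ V_SD) = 0.5 × 6.8 × 0.629² × (1 + 0.094 × 5.92) = 2.09 mA.

Saturation; I_D = 2.09 mA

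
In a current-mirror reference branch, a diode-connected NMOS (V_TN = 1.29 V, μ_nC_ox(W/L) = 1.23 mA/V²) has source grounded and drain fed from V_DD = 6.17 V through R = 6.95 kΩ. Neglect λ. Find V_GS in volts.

With gate tied to drain, V_GS = V_DS ≥ V_GS − V_TN, so the device is in saturation.
KCL at the drain: ½ k_n (V_GS − V_TN)² = (V_DD − V_GS)/R.
Let x = V_GS − 1.29. Then 4.27 x² + x − 4.88 = 0, giving x = 0.958 V (positive root), so V_GS = 2.25 V.
I_D = (V_DD − V_GS)/R = (6.17 − 2.25) / 6.95 = 0.564 mA.

V_GS = 2.25 V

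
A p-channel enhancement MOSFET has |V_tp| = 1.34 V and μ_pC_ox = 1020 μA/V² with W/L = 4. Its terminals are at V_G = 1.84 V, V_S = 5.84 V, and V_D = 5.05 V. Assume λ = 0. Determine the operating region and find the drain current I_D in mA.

Triode; I_D = 7.30 mA

V_SG = V_S − V_G = 5.84 − 1.84 = 4 V; V_SD = V_S − V_D = 5.84 − 5.05 = 0.79 V.
k_p = μ_pC_ox · (W/L) = 4.08 mA/V².
V_ov = V_SG − |V_tp| = 4 − 1.34 = 2.66 V.
Since V_SD = 0.79 V < V_ov = 2.66 V, the device is in the triode region.
I_D = k_p [V_ov · V_SD − ½ V_SD²] = 4.08 × [2.66 × 0.79 − 0.5 × 0.79²] = 7.3 mA.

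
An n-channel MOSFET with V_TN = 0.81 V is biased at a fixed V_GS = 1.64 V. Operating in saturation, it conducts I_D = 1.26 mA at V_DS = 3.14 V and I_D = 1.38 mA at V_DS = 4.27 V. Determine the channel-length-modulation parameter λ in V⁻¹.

With V_GS fixed, I_D ∝ (1 + λ V_DS) in saturation, so I_D2/I_D1 = (1 + λ V_DS2)/(1 + λ V_DS1).
1.38/1.26 = 1.095 = (1 + 4.27 λ)/(1 + 3.14 λ).
Solving: λ (I_D1 V_DS2 − I_D2 V_DS1) = I_D2 − I_D1, so λ = (1.38 − 1.26) / (1.26 × 4.27 − 1.38 × 3.14) = 0.12 / 1.05 = 0.115 V⁻¹.

λ = 0.115 V⁻¹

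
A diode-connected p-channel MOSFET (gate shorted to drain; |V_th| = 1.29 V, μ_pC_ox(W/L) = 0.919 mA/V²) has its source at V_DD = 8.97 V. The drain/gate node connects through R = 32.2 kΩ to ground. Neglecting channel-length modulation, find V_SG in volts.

With gate tied to drain, V_SG = V_SD ≥ V_SG − |V_th|, so the device is in saturation.
KCL at the drain: ½ k_p (V_SG − |V_th|)² = (V_DD − V_SG)/R.
Let x = V_SG − 1.29. Then 14.8 x² + x − 7.68 = 0, giving x = 0.687 V (positive root), so V_SG = 1.98 V.
I_D = (V_DD − V_SG)/R = (8.97 − 1.98) / 32.2 = 0.217 mA.

V_SG = 1.98 V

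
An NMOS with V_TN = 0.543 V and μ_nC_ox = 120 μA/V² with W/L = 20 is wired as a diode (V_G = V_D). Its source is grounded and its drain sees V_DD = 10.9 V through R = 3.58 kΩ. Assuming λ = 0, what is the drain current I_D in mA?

I_D = 2.49 mA

With gate tied to drain, V_GS = V_DS ≥ V_GS − V_TN, so the device is in saturation.
k_n = μ_nC_ox · (W/L) = 2.4 mA/V².
KCL at the drain: ½ k_n (V_GS − V_TN)² = (V_DD − V_GS)/R.
Let x = V_GS − 0.543. Then 4.3 x² + x − 10.36 = 0, giving x = 1.44 V (positive root), so V_GS = 1.98 V.
I_D = (V_DD − V_GS)/R = (10.9 − 1.98) / 3.58 = 2.49 mA.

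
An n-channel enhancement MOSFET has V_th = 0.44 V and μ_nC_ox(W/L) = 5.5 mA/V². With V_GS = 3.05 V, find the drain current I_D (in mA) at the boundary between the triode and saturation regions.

At the boundary V_DS = V_ov = V_GS − V_th = 3.05 − 0.44 = 2.61 V.
I_D = ½ k_n V_ov² = 0.5 × 5.5 × 2.61² = 18.7 mA.

I_D = 18.7 mA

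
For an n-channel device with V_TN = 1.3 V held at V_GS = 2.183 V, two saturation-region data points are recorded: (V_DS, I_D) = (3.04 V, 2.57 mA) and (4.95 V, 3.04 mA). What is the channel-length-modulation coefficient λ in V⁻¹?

With V_GS fixed, I_D ∝ (1 + λ V_DS) in saturation, so I_D2/I_D1 = (1 + λ V_DS2)/(1 + λ V_DS1).
3.04/2.57 = 1.183 = (1 + 4.95 λ)/(1 + 3.04 λ).
Solving: λ (I_D1 V_DS2 − I_D2 V_DS1) = I_D2 − I_D1, so λ = (3.04 − 2.57) / (2.57 × 4.95 − 3.04 × 3.04) = 0.47 / 3.48 = 0.135 V⁻¹.

λ = 0.135 V⁻¹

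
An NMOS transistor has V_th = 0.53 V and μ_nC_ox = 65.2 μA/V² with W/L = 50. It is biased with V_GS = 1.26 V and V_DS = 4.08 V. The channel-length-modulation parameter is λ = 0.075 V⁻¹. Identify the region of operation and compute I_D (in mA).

Saturation; I_D = 1.13 mA

k_n = μ_nC_ox · (W/L) = 3.26 mA/V².
V_ov = V_GS − V_th = 1.26 − 0.53 = 0.73 V.
Since V_DS = 4.08 V ≥ V_ov = 0.73 V, the device is in saturation.
I_D = ½ k_n V_ov² (1 + λ V_DS) = 0.5 × 3.26 × 0.73² × (1 + 0.075 × 4.08) = 1.13 mA.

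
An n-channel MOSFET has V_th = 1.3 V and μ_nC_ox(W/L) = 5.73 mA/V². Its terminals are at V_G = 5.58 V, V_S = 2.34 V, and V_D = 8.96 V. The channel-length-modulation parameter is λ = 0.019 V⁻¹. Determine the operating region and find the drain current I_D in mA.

V_GS = V_G − V_S = 5.58 − 2.34 = 3.24 V; V_DS = V_D − V_S = 8.96 − 2.34 = 6.62 V.
V_ov = V_GS − V_th = 3.24 − 1.3 = 1.94 V.
Since V_DS = 6.62 V ≥ V_ov = 1.94 V, the device is in saturation.
I_D = ½ k_n V_ov² (1 + λ V_DS) = 0.5 × 5.73 × 1.94² × (1 + 0.019 × 6.62) = 12.1 mA.

Saturation; I_D = 12.1 mA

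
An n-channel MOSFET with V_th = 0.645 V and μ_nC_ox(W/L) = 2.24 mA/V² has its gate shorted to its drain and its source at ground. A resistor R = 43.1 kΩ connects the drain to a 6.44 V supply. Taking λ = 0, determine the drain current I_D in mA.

With gate tied to drain, V_GS = V_DS ≥ V_GS − V_th, so the device is in saturation.
KCL at the drain: ½ k_n (V_GS − V_th)² = (V_DD − V_GS)/R.
Let x = V_GS − 0.645. Then 48.3 x² + x − 5.795 = 0, giving x = 0.336 V (positive root), so V_GS = 0.981 V.
I_D = (V_DD − V_GS)/R = (6.44 − 0.981) / 43.1 = 0.127 mA.

I_D = 0.127 mA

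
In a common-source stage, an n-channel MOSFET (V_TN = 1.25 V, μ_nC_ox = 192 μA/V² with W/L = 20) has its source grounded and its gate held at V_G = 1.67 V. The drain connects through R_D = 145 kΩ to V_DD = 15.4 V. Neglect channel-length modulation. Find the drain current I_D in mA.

I_D = 0.106 mA

V_GS = V_G = 1.67 V, so V_ov = 1.67 − 1.25 = 0.42 V.
k_n = μ_nC_ox · (W/L) = 3.84 mA/V².
Assume saturation: I_D = ½ k_n V_ov² = 0.5 × 3.84 × 0.42² = 0.339 mA, giving V_DS = V_DD − I_D R_D = 15.4 − 0.339 × 145 = -33.7 V.
But -33.7 V < V_ov = 0.42 V, so the device is actually in triode.
In triode I_D = k_n[V_ov V_DS − ½ V_DS²] and I_D = (V_DD − V_DS)/R_D. Equating: 278 V_DS² − 234.9 V_DS + 15.4 = 0, giving V_DS = 0.0717 V (the root below V_ov).
I_D = (15.4 − 0.0717) / 145 = 0.106 mA.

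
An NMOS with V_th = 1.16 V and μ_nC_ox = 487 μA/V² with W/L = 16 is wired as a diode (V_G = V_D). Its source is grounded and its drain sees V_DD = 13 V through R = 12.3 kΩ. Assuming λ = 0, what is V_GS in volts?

With gate tied to drain, V_GS = V_DS ≥ V_GS − V_th, so the device is in saturation.
k_n = μ_nC_ox · (W/L) = 7.792 mA/V².
KCL at the drain: ½ k_n (V_GS − V_th)² = (V_DD − V_GS)/R.
Let x = V_GS − 1.16. Then 47.9 x² + x − 11.84 = 0, giving x = 0.487 V (positive root), so V_GS = 1.65 V.
I_D = (V_DD − V_GS)/R = (13 − 1.65) / 12.3 = 0.923 mA.

V_GS = 1.65 V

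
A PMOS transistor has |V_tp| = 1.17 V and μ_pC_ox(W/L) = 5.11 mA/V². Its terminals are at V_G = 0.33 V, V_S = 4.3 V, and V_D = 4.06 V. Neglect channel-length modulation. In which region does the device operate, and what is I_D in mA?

Triode; I_D = 3.29 mA

V_SG = V_S − V_G = 4.3 − 0.33 = 3.97 V; V_SD = V_S − V_D = 4.3 − 4.06 = 0.24 V.
V_ov = V_SG − |V_tp| = 3.97 − 1.17 = 2.8 V.
Since V_SD = 0.24 V < V_ov = 2.8 V, the device is in the triode region.
I_D = k_p [V_ov · V_SD − ½ V_SD²] = 5.11 × [2.8 × 0.24 − 0.5 × 0.24²] = 3.29 mA.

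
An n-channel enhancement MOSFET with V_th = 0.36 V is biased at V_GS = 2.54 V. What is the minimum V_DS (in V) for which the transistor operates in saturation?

The boundary between triode and saturation is V_DS = V_GS − V_th = V_ov.
V_ov = 2.54 − 0.36 = 2.18 V.

V_DS,sat = 2.18 V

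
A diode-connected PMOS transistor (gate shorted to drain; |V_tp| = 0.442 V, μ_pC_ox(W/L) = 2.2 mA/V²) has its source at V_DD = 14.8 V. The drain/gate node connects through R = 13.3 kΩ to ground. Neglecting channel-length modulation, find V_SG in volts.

With gate tied to drain, V_SG = V_SD ≥ V_SG − |V_tp|, so the device is in saturation.
KCL at the drain: ½ k_p (V_SG − |V_tp|)² = (V_DD − V_SG)/R.
Let x = V_SG − 0.442. Then 14.6 x² + x − 14.36 = 0, giving x = 0.957 V (positive root), so V_SG = 1.4 V.
I_D = (V_DD − V_SG)/R = (14.8 − 1.4) / 13.3 = 1.01 mA.

V_SG = 1.40 V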